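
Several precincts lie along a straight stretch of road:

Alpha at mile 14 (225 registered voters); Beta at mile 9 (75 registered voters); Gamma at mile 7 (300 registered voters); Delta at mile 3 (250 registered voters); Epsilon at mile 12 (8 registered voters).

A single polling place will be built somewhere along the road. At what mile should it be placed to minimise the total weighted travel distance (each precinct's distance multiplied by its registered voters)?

x = 7

For a sum of weighted absolute distances on a line, the optimum is the weighted median (not the mean). Total weight W = 858; half-weight = 429.
Sort by position and accumulate weight:
  mile 3 (Delta, w=250) → cum 250
  mile 7 (Gamma, w=300) → cum 550  ≥ 429 → median here
  mile 9 (Beta, w=75) → cum 625
  mile 12 (Epsilon, w=8) → cum 633
  mile 14 (Alpha, w=225) → cum 858
Optimal location: mile 7.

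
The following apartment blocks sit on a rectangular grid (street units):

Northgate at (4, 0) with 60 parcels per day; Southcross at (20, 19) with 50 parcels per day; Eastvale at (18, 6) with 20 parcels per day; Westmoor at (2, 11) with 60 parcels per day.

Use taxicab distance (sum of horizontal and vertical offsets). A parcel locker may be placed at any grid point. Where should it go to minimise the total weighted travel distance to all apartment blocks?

Manhattan distance separates: Σwᵢ(|x−xᵢ|+|y−yᵢ|) = Σwᵢ|x−xᵢ| + Σwᵢ|y−yᵢ|, so x and y are optimised independently as 1-D weighted medians.
Total weight W = 190; half = 95.
x-coordinate, sorted with cumulative weight:
  x=2 (Westmoor, w=60) cum 60
  x=4 (Northgate, w=60) cum 120  ← median
  x=18 (Eastvale, w=20) cum 140
  x=20 (Southcross, w=50) cum 190
⇒ x* = 4
y-coordinate, sorted with cumulative weight:
  y=0 (Northgate, w=60) cum 60
  y=6 (Eastvale, w=20) cum 80
  y=11 (Westmoor, w=60) cum 140  ← median
  y=19 (Southcross, w=50) cum 190
⇒ y* = 11

(4, 11)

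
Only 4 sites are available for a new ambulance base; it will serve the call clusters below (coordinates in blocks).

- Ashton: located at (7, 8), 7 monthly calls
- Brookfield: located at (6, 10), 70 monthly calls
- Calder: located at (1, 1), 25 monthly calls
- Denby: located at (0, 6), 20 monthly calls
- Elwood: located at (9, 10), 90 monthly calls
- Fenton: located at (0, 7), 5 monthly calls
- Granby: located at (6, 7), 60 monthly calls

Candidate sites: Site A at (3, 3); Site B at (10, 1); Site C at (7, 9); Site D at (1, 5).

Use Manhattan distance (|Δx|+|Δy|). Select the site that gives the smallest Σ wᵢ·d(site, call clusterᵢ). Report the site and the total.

Total weighted distance at each candidate:
  Site A (3, 3): total = 2608
  Site B (10, 1): total = 3085
  Site C (7, 9): total = 1192
  Site D (1, 5): total = 2508
Minimum is at Site C with total 1192 blocks.

Site C, total 1192 blocks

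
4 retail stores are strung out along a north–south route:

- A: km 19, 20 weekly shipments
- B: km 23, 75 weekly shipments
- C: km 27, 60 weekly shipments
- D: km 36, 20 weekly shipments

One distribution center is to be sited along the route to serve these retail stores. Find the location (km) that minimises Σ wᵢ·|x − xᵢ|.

For a sum of weighted absolute distances on a line, the optimum is the weighted median (not the mean). Total weight W = 175; half-weight = 87.5.
Sort by position and accumulate weight:
  km 19 (A, w=20) → cum 20
  km 23 (B, w=75) → cum 95  ≥ 87.5 → median here
  km 27 (C, w=60) → cum 155
  km 36 (D, w=20) → cum 175
Optimal location: km 23.

x = 23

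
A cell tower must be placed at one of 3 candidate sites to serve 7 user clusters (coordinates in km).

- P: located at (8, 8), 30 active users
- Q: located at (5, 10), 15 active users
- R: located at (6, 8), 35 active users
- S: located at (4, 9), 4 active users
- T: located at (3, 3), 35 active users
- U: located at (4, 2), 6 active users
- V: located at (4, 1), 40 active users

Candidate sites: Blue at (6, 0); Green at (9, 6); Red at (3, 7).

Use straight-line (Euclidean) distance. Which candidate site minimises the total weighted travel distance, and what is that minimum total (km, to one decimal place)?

Red, total 740.6 km

Total weighted distance at each candidate:
  Blue (6, 0): total = 969.9
  Green (9, 6): total = 857.5
  Red (3, 7): total = 740.6
Minimum is at Red with total 740.6 km.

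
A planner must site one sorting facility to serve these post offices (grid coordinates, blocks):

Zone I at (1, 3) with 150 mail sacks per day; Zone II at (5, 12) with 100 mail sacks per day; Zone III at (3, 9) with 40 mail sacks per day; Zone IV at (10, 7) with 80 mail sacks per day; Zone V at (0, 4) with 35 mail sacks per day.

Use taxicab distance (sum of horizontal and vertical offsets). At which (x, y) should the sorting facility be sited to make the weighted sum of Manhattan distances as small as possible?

Manhattan distance separates: Σwᵢ(|x−xᵢ|+|y−yᵢ|) = Σwᵢ|x−xᵢ| + Σwᵢ|y−yᵢ|, so x and y are optimised independently as 1-D weighted medians.
Total weight W = 405; half = 202.5.
x-coordinate, sorted with cumulative weight:
  x=0 (Zone V, w=35) cum 35
  x=1 (Zone I, w=150) cum 185
  x=3 (Zone III, w=40) cum 225  ← median
  x=5 (Zone II, w=100) cum 325
  x=10 (Zone IV, w=80) cum 405
⇒ x* = 3
y-coordinate, sorted with cumulative weight:
  y=3 (Zone I, w=150) cum 150
  y=4 (Zone V, w=35) cum 185
  y=7 (Zone IV, w=80) cum 265  ← median
  y=9 (Zone III, w=40) cum 305
  y=12 (Zone II, w=100) cum 405
⇒ y* = 7

(3, 7)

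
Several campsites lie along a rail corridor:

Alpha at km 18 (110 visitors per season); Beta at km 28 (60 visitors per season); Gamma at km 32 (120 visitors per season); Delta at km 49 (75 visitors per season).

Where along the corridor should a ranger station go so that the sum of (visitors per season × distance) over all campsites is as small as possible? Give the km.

x = 32

For a sum of weighted absolute distances on a line, the optimum is the weighted median (not the mean). Total weight W = 365; half-weight = 182.5.
Sort by position and accumulate weight:
  km 18 (Alpha, w=110) → cum 110
  km 28 (Beta, w=60) → cum 170
  km 32 (Gamma, w=120) → cum 290  ≥ 182.5 → median here
  km 49 (Delta, w=75) → cum 365
Optimal location: km 32.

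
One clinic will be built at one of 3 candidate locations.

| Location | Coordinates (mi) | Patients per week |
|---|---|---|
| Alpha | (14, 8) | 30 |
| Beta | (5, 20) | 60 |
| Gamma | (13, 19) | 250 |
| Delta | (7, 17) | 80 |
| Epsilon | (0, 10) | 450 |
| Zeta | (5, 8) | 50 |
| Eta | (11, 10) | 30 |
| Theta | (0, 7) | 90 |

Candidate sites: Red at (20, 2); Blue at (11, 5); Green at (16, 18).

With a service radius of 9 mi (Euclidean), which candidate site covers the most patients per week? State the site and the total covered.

Coverage radius r = 9 mi; a point is covered iff (Δx)²+(Δy)² ≤ 9² = 81.
  Red (20, 2): covers {Alpha} → 30
  Blue (11, 5): covers {Alpha, Zeta, Eta} → 110
  Green (16, 18): covers {Gamma} → 250
Maximum coverage at Green: 250 patients per week.

Green, covering 250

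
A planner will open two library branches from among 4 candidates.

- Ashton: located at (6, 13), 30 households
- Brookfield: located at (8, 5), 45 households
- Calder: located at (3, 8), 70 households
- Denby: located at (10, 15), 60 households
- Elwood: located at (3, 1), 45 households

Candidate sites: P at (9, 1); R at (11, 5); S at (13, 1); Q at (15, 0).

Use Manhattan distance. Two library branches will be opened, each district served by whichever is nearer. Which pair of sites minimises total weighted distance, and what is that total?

Evaluate every pair (each demand assigned to the nearer of the two):
  {P, R}: total = 2225
  {R, S}: total = 2405
  {R, Q}: total = 2495
  {P, S}: total = 2755
  {P, Q}: total = 2755
  {S, Q}: total = 3635
Best pair: {P, R} with total 2225.

{P, R}, total 2225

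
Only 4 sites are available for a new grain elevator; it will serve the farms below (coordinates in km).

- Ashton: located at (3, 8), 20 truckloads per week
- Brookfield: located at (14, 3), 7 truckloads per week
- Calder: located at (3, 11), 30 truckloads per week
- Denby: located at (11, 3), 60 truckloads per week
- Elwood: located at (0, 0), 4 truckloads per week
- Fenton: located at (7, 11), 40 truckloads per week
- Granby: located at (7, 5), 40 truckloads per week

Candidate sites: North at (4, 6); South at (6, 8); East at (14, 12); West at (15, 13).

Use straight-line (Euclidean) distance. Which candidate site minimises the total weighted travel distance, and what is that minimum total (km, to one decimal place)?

Total weighted distance at each candidate:
  North (4, 6): total = 1116.3
  South (6, 8): total = 970.6
  East (14, 12): total = 1950.2
  West (15, 13): total = 2203.3
Minimum is at South with total 970.6 km.

South, total 970.6 km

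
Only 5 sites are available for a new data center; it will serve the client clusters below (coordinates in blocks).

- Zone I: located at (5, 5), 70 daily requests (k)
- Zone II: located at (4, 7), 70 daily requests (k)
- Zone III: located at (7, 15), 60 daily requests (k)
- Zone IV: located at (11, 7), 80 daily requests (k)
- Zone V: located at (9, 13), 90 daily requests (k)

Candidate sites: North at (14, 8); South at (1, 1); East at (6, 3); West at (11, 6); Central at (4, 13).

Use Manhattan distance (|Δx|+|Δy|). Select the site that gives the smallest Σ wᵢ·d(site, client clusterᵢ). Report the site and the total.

West, total 2720 blocks

Total weighted distance at each candidate:
  North (14, 8): total = 3670
  South (1, 1): total = 5470
  East (6, 3): total = 3300
  West (11, 6): total = 2720
  Central (4, 13): total = 2840
Minimum is at West with total 2720 blocks.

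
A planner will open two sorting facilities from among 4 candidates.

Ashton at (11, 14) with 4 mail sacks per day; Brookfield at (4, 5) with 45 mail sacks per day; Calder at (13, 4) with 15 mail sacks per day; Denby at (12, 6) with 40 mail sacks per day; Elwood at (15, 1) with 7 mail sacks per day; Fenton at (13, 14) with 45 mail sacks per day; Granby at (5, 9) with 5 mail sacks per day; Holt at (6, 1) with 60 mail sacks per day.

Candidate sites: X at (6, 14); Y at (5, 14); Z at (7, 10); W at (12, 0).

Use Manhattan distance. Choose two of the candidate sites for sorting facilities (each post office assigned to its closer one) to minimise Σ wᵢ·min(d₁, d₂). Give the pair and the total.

Evaluate every pair (each demand assigned to the nearer of the two):
  {Z, W}: total = 1620
  {Y, W}: total = 1622
  {X, W}: total = 1623
  {X, Z}: total = 1969
  {Y, Z}: total = 2018
  {X, Y}: total = 2559
Best pair: {Z, W} with total 1620.

{Z, W}, total 1620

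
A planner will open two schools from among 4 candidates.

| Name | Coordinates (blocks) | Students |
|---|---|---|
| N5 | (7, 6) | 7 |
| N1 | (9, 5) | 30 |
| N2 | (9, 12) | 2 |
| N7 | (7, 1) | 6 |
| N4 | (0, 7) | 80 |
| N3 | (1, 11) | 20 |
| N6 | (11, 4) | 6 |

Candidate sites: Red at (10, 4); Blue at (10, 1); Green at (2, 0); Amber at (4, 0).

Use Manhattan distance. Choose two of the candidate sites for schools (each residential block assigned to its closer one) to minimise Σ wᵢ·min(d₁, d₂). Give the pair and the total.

Evaluate every pair (each demand assigned to the nearer of the two):
  {Red, Green}: total = 1115
  {Blue, Green}: total = 1232
  {Red, Amber}: total = 1303
  {Blue, Amber}: total = 1432
  {Green, Amber}: total = 1447
  {Red, Blue}: total = 1497
Best pair: {Red, Green} with total 1115.

{Red, Green}, total 1115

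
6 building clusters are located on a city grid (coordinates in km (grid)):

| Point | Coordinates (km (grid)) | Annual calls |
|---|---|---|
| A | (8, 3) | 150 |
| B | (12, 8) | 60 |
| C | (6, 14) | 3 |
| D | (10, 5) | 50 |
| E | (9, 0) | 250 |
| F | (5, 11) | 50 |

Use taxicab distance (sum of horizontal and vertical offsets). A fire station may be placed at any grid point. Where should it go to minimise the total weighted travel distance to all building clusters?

Manhattan distance separates: Σwᵢ(|x−xᵢ|+|y−yᵢ|) = Σwᵢ|x−xᵢ| + Σwᵢ|y−yᵢ|, so x and y are optimised independently as 1-D weighted medians.
Total weight W = 563; half = 281.5.
x-coordinate, sorted with cumulative weight:
  x=5 (F, w=50) cum 50
  x=6 (C, w=3) cum 53
  x=8 (A, w=150) cum 203
  x=9 (E, w=250) cum 453  ← median
  x=10 (D, w=50) cum 503
  x=12 (B, w=60) cum 563
⇒ x* = 9
y-coordinate, sorted with cumulative weight:
  y=0 (E, w=250) cum 250
  y=3 (A, w=150) cum 400  ← median
  y=5 (D, w=50) cum 450
  y=8 (B, w=60) cum 510
  y=11 (F, w=50) cum 560
  y=14 (C, w=3) cum 563
⇒ y* = 3

(9, 3)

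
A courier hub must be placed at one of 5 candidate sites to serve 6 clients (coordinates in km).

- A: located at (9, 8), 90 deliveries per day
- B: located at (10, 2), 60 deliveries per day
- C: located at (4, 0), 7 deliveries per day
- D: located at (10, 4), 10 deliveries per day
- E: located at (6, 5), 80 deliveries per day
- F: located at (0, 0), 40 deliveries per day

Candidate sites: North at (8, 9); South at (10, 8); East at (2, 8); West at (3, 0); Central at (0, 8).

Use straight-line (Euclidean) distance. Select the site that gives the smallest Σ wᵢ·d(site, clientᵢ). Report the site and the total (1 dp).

Total weighted distance at each candidate:
  North (8, 9): total = 1526.3
  South (10, 8): total = 1472.2
  East (2, 8): total = 2107.0
  West (3, 0): total = 2010.9
  Central (0, 8): total = 2536.7
Minimum is at South with total 1472.2 km.

South, total 1472.2 km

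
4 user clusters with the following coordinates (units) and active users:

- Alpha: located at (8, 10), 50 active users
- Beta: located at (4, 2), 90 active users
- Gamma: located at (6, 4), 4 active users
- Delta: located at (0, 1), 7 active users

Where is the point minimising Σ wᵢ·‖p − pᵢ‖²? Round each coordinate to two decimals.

The minimiser of Σwᵢ‖p−pᵢ‖² is the weighted centroid p* = (Σwᵢpᵢ)/(Σwᵢ).
Σwᵢ = 151.
Σwᵢxᵢ = 50·8 + 90·4 + 4·6 + 7·0 = 784.
Σwᵢyᵢ = 50·10 + 90·2 + 4·4 + 7·1 = 703.
x* = 784/151 = 5.19, y* = 703/151 = 4.66.

(5.19, 4.66)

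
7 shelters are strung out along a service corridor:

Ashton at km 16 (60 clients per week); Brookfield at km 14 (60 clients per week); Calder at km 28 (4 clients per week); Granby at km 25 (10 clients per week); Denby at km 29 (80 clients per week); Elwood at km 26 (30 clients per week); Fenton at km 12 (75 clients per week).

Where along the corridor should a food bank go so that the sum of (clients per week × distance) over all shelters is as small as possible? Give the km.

x = 16

For a sum of weighted absolute distances on a line, the optimum is the weighted median (not the mean). Total weight W = 319; half-weight = 159.5.
Sort by position and accumulate weight:
  km 12 (Fenton, w=75) → cum 75
  km 14 (Brookfield, w=60) → cum 135
  km 16 (Ashton, w=60) → cum 195  ≥ 159.5 → median here
  km 25 (Granby, w=10) → cum 205
  km 26 (Elwood, w=30) → cum 235
  km 28 (Calder, w=4) → cum 239
  km 29 (Denby, w=80) → cum 319
Optimal location: km 16.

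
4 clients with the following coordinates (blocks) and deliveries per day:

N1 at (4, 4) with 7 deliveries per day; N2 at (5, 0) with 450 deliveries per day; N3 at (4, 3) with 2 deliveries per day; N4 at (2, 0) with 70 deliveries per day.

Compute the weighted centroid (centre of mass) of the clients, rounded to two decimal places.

(4.59, 0.06)

The minimiser of Σwᵢ‖p−pᵢ‖² is the weighted centroid p* = (Σwᵢpᵢ)/(Σwᵢ).
Σwᵢ = 529.
Σwᵢxᵢ = 7·4 + 450·5 + 2·4 + 70·2 = 2426.
Σwᵢyᵢ = 7·4 + 450·0 + 2·3 + 70·0 = 34.
x* = 2426/529 = 4.59, y* = 34/529 = 0.06.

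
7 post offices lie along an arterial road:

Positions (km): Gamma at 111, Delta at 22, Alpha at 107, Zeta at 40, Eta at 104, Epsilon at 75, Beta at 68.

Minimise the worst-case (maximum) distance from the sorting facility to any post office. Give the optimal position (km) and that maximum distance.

location 66.5, max distance 44.5

The 1-center on a line is the midpoint of the two extreme points: leftmost at 22, rightmost at 111.
Optimal location = (22 + 111)/2 = 66.5; maximum distance = (111 − 22)/2 = 44.5.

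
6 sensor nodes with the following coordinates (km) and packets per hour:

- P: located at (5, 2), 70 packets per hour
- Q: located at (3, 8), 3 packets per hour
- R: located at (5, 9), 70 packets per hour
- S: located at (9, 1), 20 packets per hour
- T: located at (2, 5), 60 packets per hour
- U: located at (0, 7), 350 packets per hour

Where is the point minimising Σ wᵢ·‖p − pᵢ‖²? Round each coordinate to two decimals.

(1.76, 6.22)

The minimiser of Σwᵢ‖p−pᵢ‖² is the weighted centroid p* = (Σwᵢpᵢ)/(Σwᵢ).
Σwᵢ = 573.
Σwᵢxᵢ = 70·5 + 3·3 + 70·5 + 20·9 + 60·2 + 350·0 = 1009.
Σwᵢyᵢ = 70·2 + 3·8 + 70·9 + 20·1 + 60·5 + 350·7 = 3564.
x* = 1009/573 = 1.76, y* = 3564/573 = 6.22.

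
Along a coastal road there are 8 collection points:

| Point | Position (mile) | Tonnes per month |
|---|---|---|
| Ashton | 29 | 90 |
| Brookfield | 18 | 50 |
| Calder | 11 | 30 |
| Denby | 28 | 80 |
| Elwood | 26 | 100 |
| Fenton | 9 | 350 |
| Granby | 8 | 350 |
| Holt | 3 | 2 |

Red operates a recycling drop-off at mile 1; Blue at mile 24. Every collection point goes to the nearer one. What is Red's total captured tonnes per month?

The indifferent point is the midpoint (1+24)/2 = 12.5; collection points left of it (closer to Red at 1) go to Red, those right go to Blue.
  Holt at 3 (w=2) → Red
  Granby at 8 (w=350) → Red
  Fenton at 9 (w=350) → Red
  Calder at 11 (w=30) → Red
  Brookfield at 18 (w=50) → Blue
  Elwood at 26 (w=100) → Blue
  Denby at 28 (w=80) → Blue
  Ashton at 29 (w=90) → Blue
Red captures 732; Blue captures 320.

732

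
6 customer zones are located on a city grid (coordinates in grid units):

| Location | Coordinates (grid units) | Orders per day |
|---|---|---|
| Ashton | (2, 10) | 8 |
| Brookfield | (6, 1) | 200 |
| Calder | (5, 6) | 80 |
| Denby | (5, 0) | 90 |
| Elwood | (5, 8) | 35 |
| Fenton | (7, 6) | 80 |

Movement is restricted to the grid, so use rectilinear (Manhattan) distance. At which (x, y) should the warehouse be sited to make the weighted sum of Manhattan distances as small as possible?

Manhattan distance separates: Σwᵢ(|x−xᵢ|+|y−yᵢ|) = Σwᵢ|x−xᵢ| + Σwᵢ|y−yᵢ|, so x and y are optimised independently as 1-D weighted medians.
Total weight W = 493; half = 246.5.
x-coordinate, sorted with cumulative weight:
  x=2 (Ashton, w=8) cum 8
  x=5 (Calder, w=80) cum 88
  x=5 (Denby, w=90) cum 178
  x=5 (Elwood, w=35) cum 213
  x=6 (Brookfield, w=200) cum 413  ← median
  x=7 (Fenton, w=80) cum 493
⇒ x* = 6
y-coordinate, sorted with cumulative weight:
  y=0 (Denby, w=90) cum 90
  y=1 (Brookfield, w=200) cum 290  ← median
  y=6 (Calder, w=80) cum 370
  y=6 (Fenton, w=80) cum 450
  y=8 (Elwood, w=35) cum 485
  y=10 (Ashton, w=8) cum 493
⇒ y* = 1

(6, 1)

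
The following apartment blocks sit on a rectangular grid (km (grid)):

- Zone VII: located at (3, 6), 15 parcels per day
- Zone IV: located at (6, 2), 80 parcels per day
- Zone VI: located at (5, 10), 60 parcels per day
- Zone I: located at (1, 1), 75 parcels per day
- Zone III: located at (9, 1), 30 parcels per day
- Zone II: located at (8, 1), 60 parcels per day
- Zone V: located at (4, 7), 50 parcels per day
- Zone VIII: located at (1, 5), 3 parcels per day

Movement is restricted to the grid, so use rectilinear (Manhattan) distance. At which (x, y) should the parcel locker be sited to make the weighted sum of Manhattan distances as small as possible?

(5, 2)

Manhattan distance separates: Σwᵢ(|x−xᵢ|+|y−yᵢ|) = Σwᵢ|x−xᵢ| + Σwᵢ|y−yᵢ|, so x and y are optimised independently as 1-D weighted medians.
Total weight W = 373; half = 186.5.
x-coordinate, sorted with cumulative weight:
  x=1 (Zone I, w=75) cum 75
  x=1 (Zone VIII, w=3) cum 78
  x=3 (Zone VII, w=15) cum 93
  x=4 (Zone V, w=50) cum 143
  x=5 (Zone VI, w=60) cum 203  ← median
  x=6 (Zone IV, w=80) cum 283
  x=8 (Zone II, w=60) cum 343
  x=9 (Zone III, w=30) cum 373
⇒ x* = 5
y-coordinate, sorted with cumulative weight:
  y=1 (Zone I, w=75) cum 75
  y=1 (Zone III, w=30) cum 105
  y=1 (Zone II, w=60) cum 165
  y=2 (Zone IV, w=80) cum 245  ← median
  y=5 (Zone VIII, w=3) cum 248
  y=6 (Zone VII, w=15) cum 263
  y=7 (Zone V, w=50) cum 313
  y=10 (Zone VI, w=60) cum 373
⇒ y* = 2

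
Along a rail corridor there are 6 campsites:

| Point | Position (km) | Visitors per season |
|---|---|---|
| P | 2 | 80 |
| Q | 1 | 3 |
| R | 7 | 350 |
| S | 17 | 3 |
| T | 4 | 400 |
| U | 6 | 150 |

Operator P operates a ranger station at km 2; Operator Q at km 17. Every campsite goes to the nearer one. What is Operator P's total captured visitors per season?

The indifferent point is the midpoint (2+17)/2 = 9.5; campsites left of it (closer to Operator P at 2) go to Operator P, those right go to Operator Q.
  Q at 1 (w=3) → Operator P
  P at 2 (w=80) → Operator P
  T at 4 (w=400) → Operator P
  U at 6 (w=150) → Operator P
  R at 7 (w=350) → Operator P
  S at 17 (w=3) → Operator Q
Operator P captures 983; Operator Q captures 3.

983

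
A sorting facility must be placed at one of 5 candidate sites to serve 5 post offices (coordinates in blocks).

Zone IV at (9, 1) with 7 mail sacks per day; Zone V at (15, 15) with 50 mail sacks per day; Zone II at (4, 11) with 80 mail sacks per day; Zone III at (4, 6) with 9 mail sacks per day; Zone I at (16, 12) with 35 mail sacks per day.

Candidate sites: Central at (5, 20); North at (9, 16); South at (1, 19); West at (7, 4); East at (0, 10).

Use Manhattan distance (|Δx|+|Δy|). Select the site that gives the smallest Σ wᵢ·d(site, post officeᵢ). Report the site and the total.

North, total 1775 blocks

Total weighted distance at each candidate:
  Central (5, 20): total = 2511
  North (9, 16): total = 1775
  South (1, 19): total = 2876
  West (7, 4): total = 2425
  East (0, 10): total = 2228
Minimum is at North with total 1775 blocks.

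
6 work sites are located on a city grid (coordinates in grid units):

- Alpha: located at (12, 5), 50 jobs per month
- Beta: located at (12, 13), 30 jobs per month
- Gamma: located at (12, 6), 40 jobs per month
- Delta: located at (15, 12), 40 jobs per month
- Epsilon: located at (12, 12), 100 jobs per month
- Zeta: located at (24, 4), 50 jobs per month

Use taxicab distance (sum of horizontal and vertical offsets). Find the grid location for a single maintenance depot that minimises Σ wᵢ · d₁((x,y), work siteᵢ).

Manhattan distance separates: Σwᵢ(|x−xᵢ|+|y−yᵢ|) = Σwᵢ|x−xᵢ| + Σwᵢ|y−yᵢ|, so x and y are optimised independently as 1-D weighted medians.
Total weight W = 310; half = 155.
x-coordinate, sorted with cumulative weight:
  x=12 (Alpha, w=50) cum 50
  x=12 (Beta, w=30) cum 80
  x=12 (Gamma, w=40) cum 120
  x=12 (Epsilon, w=100) cum 220  ← median
  x=15 (Delta, w=40) cum 260
  x=24 (Zeta, w=50) cum 310
⇒ x* = 12
y-coordinate, sorted with cumulative weight:
  y=4 (Zeta, w=50) cum 50
  y=5 (Alpha, w=50) cum 100
  y=6 (Gamma, w=40) cum 140
  y=12 (Delta, w=40) cum 180  ← median
  y=12 (Epsilon, w=100) cum 280
  y=13 (Beta, w=30) cum 310
⇒ y* = 12

(12, 12)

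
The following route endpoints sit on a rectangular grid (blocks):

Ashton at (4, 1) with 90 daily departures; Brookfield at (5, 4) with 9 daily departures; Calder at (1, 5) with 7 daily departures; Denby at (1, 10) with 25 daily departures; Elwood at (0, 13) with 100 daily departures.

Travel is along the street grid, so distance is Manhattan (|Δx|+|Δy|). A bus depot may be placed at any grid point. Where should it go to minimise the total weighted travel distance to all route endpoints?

Manhattan distance separates: Σwᵢ(|x−xᵢ|+|y−yᵢ|) = Σwᵢ|x−xᵢ| + Σwᵢ|y−yᵢ|, so x and y are optimised independently as 1-D weighted medians.
Total weight W = 231; half = 115.5.
x-coordinate, sorted with cumulative weight:
  x=0 (Elwood, w=100) cum 100
  x=1 (Calder, w=7) cum 107
  x=1 (Denby, w=25) cum 132  ← median
  x=4 (Ashton, w=90) cum 222
  x=5 (Brookfield, w=9) cum 231
⇒ x* = 1
y-coordinate, sorted with cumulative weight:
  y=1 (Ashton, w=90) cum 90
  y=4 (Brookfield, w=9) cum 99
  y=5 (Calder, w=7) cum 106
  y=10 (Denby, w=25) cum 131  ← median
  y=13 (Elwood, w=100) cum 231
⇒ y* = 10

(1, 10)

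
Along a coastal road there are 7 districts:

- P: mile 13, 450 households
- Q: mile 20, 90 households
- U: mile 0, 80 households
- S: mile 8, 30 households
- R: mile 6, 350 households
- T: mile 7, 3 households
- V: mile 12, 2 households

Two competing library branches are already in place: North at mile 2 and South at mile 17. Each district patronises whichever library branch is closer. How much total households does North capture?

The indifferent point is the midpoint (2+17)/2 = 9.5; districts left of it (closer to North at 2) go to North, those right go to South.
  U at 0 (w=80) → North
  R at 6 (w=350) → North
  T at 7 (w=3) → North
  S at 8 (w=30) → North
  V at 12 (w=2) → South
  P at 13 (w=450) → South
  Q at 20 (w=90) → South
North captures 463; South captures 542.

463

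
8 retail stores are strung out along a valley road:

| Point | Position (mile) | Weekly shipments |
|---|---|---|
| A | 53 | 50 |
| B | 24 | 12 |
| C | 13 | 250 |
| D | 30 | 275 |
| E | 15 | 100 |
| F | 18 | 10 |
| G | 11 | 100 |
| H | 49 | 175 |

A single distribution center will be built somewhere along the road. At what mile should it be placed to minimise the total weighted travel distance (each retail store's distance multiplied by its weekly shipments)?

x = 30

For a sum of weighted absolute distances on a line, the optimum is the weighted median (not the mean). Total weight W = 972; half-weight = 486.
Sort by position and accumulate weight:
  mile 11 (G, w=100) → cum 100
  mile 13 (C, w=250) → cum 350
  mile 15 (E, w=100) → cum 450
  mile 18 (F, w=10) → cum 460
  mile 24 (B, w=12) → cum 472
  mile 30 (D, w=275) → cum 747  ≥ 486 → median here
  mile 49 (H, w=175) → cum 922
  mile 53 (A, w=50) → cum 972
Optimal location: mile 30.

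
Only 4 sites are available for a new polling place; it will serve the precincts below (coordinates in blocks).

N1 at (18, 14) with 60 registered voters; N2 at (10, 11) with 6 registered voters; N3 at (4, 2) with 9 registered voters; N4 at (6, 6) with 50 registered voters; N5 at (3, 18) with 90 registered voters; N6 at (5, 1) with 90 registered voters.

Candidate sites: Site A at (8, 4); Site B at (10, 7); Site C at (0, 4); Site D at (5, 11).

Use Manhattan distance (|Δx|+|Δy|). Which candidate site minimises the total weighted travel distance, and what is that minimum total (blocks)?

Site D, total 3090 blocks

Total weighted distance at each candidate:
  Site A (8, 4): total = 3758
  Site B (10, 7): total = 3883
  Site C (0, 4): total = 4486
  Site D (5, 11): total = 3090
Minimum is at Site D with total 3090 blocks.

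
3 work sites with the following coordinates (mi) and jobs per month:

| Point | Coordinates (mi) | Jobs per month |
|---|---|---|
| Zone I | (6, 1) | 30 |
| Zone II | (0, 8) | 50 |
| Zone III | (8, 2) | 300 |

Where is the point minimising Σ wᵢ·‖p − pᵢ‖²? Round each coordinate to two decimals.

(6.79, 2.71)

The minimiser of Σwᵢ‖p−pᵢ‖² is the weighted centroid p* = (Σwᵢpᵢ)/(Σwᵢ).
Σwᵢ = 380.
Σwᵢxᵢ = 30·6 + 50·0 + 300·8 = 2580.
Σwᵢyᵢ = 30·1 + 50·8 + 300·2 = 1030.
x* = 2580/380 = 6.79, y* = 1030/380 = 2.71.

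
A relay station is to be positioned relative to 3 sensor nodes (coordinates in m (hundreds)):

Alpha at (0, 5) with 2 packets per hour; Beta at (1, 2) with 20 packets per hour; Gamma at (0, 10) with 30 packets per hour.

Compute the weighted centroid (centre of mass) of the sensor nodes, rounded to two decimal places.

The minimiser of Σwᵢ‖p−pᵢ‖² is the weighted centroid p* = (Σwᵢpᵢ)/(Σwᵢ).
Σwᵢ = 52.
Σwᵢxᵢ = 2·0 + 20·1 + 30·0 = 20.
Σwᵢyᵢ = 2·5 + 20·2 + 30·10 = 350.
x* = 20/52 = 0.38, y* = 350/52 = 6.73.

(0.38, 6.73)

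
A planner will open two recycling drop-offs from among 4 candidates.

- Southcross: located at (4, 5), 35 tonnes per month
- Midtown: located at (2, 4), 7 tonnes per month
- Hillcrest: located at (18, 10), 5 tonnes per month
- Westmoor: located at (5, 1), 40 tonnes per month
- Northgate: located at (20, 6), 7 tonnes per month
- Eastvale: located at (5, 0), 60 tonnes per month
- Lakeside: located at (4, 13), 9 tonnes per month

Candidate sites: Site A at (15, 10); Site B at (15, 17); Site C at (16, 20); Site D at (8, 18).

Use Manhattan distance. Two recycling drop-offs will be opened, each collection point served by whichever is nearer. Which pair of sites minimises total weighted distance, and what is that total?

{Site A, Site D}, total 2812

Evaluate every pair (each demand assigned to the nearer of the two):
  {Site A, Site D}: total = 2812
  {Site A, Site B}: total = 2857
  {Site A, Site C}: total = 2857
  {Site B, Site D}: total = 3038
  {Site C, Site D}: total = 3062
  {Site B, Site C}: total = 3944
Best pair: {Site A, Site D} with total 2812.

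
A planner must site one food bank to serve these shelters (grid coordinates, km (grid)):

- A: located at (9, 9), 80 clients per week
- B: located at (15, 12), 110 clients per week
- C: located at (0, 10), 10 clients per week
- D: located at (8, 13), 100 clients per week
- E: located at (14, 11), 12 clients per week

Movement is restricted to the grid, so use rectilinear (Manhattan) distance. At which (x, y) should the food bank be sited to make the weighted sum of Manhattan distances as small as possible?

Manhattan distance separates: Σwᵢ(|x−xᵢ|+|y−yᵢ|) = Σwᵢ|x−xᵢ| + Σwᵢ|y−yᵢ|, so x and y are optimised independently as 1-D weighted medians.
Total weight W = 312; half = 156.
x-coordinate, sorted with cumulative weight:
  x=0 (C, w=10) cum 10
  x=8 (D, w=100) cum 110
  x=9 (A, w=80) cum 190  ← median
  x=14 (E, w=12) cum 202
  x=15 (B, w=110) cum 312
⇒ x* = 9
y-coordinate, sorted with cumulative weight:
  y=9 (A, w=80) cum 80
  y=10 (C, w=10) cum 90
  y=11 (E, w=12) cum 102
  y=12 (B, w=110) cum 212  ← median
  y=13 (D, w=100) cum 312
⇒ y* = 12

(9, 12)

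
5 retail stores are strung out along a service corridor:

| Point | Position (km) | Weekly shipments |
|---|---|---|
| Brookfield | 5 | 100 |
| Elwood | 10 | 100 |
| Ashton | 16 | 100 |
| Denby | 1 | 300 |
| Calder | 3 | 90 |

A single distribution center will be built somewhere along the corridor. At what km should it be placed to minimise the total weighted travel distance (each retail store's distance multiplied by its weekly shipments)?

x = 3

For a sum of weighted absolute distances on a line, the optimum is the weighted median (not the mean). Total weight W = 690; half-weight = 345.
Sort by position and accumulate weight:
  km 1 (Denby, w=300) → cum 300
  km 3 (Calder, w=90) → cum 390  ≥ 345 → median here
  km 5 (Brookfield, w=100) → cum 490
  km 10 (Elwood, w=100) → cum 590
  km 16 (Ashton, w=100) → cum 690
Optimal location: km 3.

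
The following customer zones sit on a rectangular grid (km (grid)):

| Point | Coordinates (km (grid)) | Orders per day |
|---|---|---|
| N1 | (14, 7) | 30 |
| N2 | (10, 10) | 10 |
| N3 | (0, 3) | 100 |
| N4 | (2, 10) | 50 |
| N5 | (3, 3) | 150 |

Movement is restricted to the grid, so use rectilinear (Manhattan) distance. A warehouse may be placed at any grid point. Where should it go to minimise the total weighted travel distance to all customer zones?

(3, 3)

Manhattan distance separates: Σwᵢ(|x−xᵢ|+|y−yᵢ|) = Σwᵢ|x−xᵢ| + Σwᵢ|y−yᵢ|, so x and y are optimised independently as 1-D weighted medians.
Total weight W = 340; half = 170.
x-coordinate, sorted with cumulative weight:
  x=0 (N3, w=100) cum 100
  x=2 (N4, w=50) cum 150
  x=3 (N5, w=150) cum 300  ← median
  x=10 (N2, w=10) cum 310
  x=14 (N1, w=30) cum 340
⇒ x* = 3
y-coordinate, sorted with cumulative weight:
  y=3 (N3, w=100) cum 100
  y=3 (N5, w=150) cum 250  ← median
  y=7 (N1, w=30) cum 280
  y=10 (N2, w=10) cum 290
  y=10 (N4, w=50) cum 340
⇒ y* = 3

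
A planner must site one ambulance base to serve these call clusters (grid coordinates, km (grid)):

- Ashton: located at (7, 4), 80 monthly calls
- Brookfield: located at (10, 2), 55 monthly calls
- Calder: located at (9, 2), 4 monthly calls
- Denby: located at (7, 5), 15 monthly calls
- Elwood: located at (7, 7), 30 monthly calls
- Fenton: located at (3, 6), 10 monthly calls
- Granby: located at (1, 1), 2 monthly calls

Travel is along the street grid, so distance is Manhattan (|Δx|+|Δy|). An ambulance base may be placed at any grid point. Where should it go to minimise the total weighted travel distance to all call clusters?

(7, 4)

Manhattan distance separates: Σwᵢ(|x−xᵢ|+|y−yᵢ|) = Σwᵢ|x−xᵢ| + Σwᵢ|y−yᵢ|, so x and y are optimised independently as 1-D weighted medians.
Total weight W = 196; half = 98.
x-coordinate, sorted with cumulative weight:
  x=1 (Granby, w=2) cum 2
  x=3 (Fenton, w=10) cum 12
  x=7 (Ashton, w=80) cum 92
  x=7 (Denby, w=15) cum 107  ← median
  x=7 (Elwood, w=30) cum 137
  x=9 (Calder, w=4) cum 141
  x=10 (Brookfield, w=55) cum 196
⇒ x* = 7
y-coordinate, sorted with cumulative weight:
  y=1 (Granby, w=2) cum 2
  y=2 (Brookfield, w=55) cum 57
  y=2 (Calder, w=4) cum 61
  y=4 (Ashton, w=80) cum 141  ← median
  y=5 (Denby, w=15) cum 156
  y=6 (Fenton, w=10) cum 166
  y=7 (Elwood, w=30) cum 196
⇒ y* = 4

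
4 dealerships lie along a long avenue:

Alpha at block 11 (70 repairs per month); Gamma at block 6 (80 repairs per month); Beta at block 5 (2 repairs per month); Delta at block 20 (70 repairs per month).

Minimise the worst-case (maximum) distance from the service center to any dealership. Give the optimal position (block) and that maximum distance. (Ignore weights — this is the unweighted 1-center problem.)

The 1-center on a line is the midpoint of the two extreme points: leftmost at 5, rightmost at 20.
Optimal location = (5 + 20)/2 = 12.5; maximum distance = (20 − 5)/2 = 7.5.

location 12.5, max distance 7.5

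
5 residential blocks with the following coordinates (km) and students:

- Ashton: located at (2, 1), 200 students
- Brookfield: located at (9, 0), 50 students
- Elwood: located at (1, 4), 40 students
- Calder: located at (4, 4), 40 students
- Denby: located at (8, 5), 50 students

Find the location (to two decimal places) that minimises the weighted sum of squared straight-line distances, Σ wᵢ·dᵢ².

The minimiser of Σwᵢ‖p−pᵢ‖² is the weighted centroid p* = (Σwᵢpᵢ)/(Σwᵢ).
Σwᵢ = 380.
Σwᵢxᵢ = 200·2 + 50·9 + 40·1 + 40·4 + 50·8 = 1450.
Σwᵢyᵢ = 200·1 + 50·0 + 40·4 + 40·4 + 50·5 = 770.
x* = 1450/380 = 3.82, y* = 770/380 = 2.03.

(3.82, 2.03)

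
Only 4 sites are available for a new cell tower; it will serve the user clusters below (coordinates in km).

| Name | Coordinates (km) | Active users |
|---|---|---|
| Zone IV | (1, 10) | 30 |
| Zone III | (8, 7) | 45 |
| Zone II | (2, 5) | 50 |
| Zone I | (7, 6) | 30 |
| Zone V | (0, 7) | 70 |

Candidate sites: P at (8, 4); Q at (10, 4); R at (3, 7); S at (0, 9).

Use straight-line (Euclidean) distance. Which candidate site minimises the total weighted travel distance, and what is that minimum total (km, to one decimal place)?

R, total 778.7 km

Total weighted distance at each candidate:
  P (8, 4): total = 1380.9
  Q (10, 4): total = 1728.9
  R (3, 7): total = 778.7
  S (0, 9): total = 1005.6
Minimum is at R with total 778.7 km.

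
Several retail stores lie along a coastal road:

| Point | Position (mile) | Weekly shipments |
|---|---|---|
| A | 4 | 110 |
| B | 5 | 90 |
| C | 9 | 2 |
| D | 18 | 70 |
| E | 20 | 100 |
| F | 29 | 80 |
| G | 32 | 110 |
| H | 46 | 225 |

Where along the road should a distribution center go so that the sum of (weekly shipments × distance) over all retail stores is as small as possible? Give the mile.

x = 29

For a sum of weighted absolute distances on a line, the optimum is the weighted median (not the mean). Total weight W = 787; half-weight = 393.5.
Sort by position and accumulate weight:
  mile 4 (A, w=110) → cum 110
  mile 5 (B, w=90) → cum 200
  mile 9 (C, w=2) → cum 202
  mile 18 (D, w=70) → cum 272
  mile 20 (E, w=100) → cum 372
  mile 29 (F, w=80) → cum 452  ≥ 393.5 → median here
  mile 32 (G, w=110) → cum 562
  mile 46 (H, w=225) → cum 787
Optimal location: mile 29.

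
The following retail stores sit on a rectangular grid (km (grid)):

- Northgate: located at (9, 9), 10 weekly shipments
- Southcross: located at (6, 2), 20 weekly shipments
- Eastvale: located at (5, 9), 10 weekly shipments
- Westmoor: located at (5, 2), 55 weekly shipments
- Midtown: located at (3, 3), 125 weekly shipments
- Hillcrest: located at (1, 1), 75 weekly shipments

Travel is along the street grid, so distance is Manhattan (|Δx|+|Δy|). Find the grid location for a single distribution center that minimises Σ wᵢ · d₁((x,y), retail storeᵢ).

Manhattan distance separates: Σwᵢ(|x−xᵢ|+|y−yᵢ|) = Σwᵢ|x−xᵢ| + Σwᵢ|y−yᵢ|, so x and y are optimised independently as 1-D weighted medians.
Total weight W = 295; half = 147.5.
x-coordinate, sorted with cumulative weight:
  x=1 (Hillcrest, w=75) cum 75
  x=3 (Midtown, w=125) cum 200  ← median
  x=5 (Eastvale, w=10) cum 210
  x=5 (Westmoor, w=55) cum 265
  x=6 (Southcross, w=20) cum 285
  x=9 (Northgate, w=10) cum 295
⇒ x* = 3
y-coordinate, sorted with cumulative weight:
  y=1 (Hillcrest, w=75) cum 75
  y=2 (Southcross, w=20) cum 95
  y=2 (Westmoor, w=55) cum 150  ← median
  y=3 (Midtown, w=125) cum 275
  y=9 (Northgate, w=10) cum 285
  y=9 (Eastvale, w=10) cum 295
⇒ y* = 2

(3, 2)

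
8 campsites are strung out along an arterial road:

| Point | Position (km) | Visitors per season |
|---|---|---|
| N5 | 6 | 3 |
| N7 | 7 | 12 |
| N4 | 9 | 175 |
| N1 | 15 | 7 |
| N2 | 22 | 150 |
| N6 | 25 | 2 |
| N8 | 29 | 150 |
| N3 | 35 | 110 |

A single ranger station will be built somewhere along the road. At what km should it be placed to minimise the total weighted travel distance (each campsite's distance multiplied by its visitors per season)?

For a sum of weighted absolute distances on a line, the optimum is the weighted median (not the mean). Total weight W = 609; half-weight = 304.5.
Sort by position and accumulate weight:
  km 6 (N5, w=3) → cum 3
  km 7 (N7, w=12) → cum 15
  km 9 (N4, w=175) → cum 190
  km 15 (N1, w=7) → cum 197
  km 22 (N2, w=150) → cum 347  ≥ 304.5 → median here
  km 25 (N6, w=2) → cum 349
  km 29 (N8, w=150) → cum 499
  km 35 (N3, w=110) → cum 609
Optimal location: km 22.

x = 22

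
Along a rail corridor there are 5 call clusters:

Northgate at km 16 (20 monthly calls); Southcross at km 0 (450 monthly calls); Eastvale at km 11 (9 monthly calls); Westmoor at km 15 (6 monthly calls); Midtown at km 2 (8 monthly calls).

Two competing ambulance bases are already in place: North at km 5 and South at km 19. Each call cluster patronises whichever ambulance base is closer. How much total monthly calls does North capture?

467

The indifferent point is the midpoint (5+19)/2 = 12; call clusters left of it (closer to North at 5) go to North, those right go to South.
  Southcross at 0 (w=450) → North
  Midtown at 2 (w=8) → North
  Eastvale at 11 (w=9) → North
  Westmoor at 15 (w=6) → South
  Northgate at 16 (w=20) → South
North captures 467; South captures 26.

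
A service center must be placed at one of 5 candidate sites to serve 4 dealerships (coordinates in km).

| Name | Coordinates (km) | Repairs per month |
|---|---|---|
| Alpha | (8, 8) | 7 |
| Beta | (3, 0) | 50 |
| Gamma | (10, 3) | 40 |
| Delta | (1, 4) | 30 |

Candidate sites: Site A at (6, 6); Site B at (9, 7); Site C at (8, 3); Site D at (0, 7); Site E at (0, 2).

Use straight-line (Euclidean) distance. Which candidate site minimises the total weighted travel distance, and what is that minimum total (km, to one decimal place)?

Site C, total 618.7 km

Total weighted distance at each candidate:
  Site A (6, 6): total = 716.8
  Site B (9, 7): total = 892.1
  Site C (8, 3): total = 618.7
  Site D (0, 7): total = 962.9
  Site E (0, 2): total = 719.4
Minimum is at Site C with total 618.7 km.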